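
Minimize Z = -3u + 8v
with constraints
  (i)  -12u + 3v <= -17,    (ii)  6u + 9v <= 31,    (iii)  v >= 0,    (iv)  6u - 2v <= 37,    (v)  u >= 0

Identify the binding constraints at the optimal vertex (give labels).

Vertices and Z = -3u + 8v:
  (41/21, 15/7) → Z = 79/7
  (17/12, 0) → Z = -17/4
  (31/6, 0) → Z = -31/2

The minimum is at (31/6, 0). Substituting into each constraint, equality holds for (ii) and (iii); the remaining constraints have slack.

(ii) and (iii)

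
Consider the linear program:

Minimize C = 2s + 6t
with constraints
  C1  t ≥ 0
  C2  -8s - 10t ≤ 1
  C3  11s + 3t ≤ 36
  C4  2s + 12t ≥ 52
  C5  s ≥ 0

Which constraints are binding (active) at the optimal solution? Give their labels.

Feasible corners and C = 2s + 6t:
  (46/21, 250/63) → C = 592/21
  (0, 12) → C = 72
  (0, 13/3) → C = 26

The minimum is at (0, 13/3). Substituting into each constraint, equality holds for C4 and C5; the remaining constraints have slack.

C4 and C5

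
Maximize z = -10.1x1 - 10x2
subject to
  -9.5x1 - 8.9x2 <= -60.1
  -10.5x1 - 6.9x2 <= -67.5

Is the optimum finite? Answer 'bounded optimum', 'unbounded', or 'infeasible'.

unbounded

From the feasible point (3101/465, -34/93), moving in the direction (8.9, -9.5) keeps every constraint satisfied while z increases without bound.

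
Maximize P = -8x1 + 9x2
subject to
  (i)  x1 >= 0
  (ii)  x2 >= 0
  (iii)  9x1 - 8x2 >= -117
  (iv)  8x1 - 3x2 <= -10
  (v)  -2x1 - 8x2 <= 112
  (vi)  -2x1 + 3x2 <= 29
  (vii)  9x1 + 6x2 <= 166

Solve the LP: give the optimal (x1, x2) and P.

x1 = 0, x2 = 29/3, maximum P = 87

Extreme points and P = -8x1 + 9x2:
  (0, 10/3) → P = 30
  (0, 29/3) → P = 87
  (19/6, 106/9) → P = 242/3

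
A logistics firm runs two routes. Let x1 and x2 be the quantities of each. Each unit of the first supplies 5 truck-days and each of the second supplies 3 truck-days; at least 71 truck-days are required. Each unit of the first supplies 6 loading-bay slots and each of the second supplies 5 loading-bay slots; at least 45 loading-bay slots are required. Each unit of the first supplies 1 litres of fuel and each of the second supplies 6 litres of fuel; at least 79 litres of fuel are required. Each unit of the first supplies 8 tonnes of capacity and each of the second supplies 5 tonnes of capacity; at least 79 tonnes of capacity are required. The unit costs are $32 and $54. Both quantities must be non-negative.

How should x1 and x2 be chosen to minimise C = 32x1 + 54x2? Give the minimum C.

x1 = 7, x2 = 12, minimum C = 872

Extreme points and C = 32x1 + 54x2:
  (0, 71/3) → C = 1278
  (79, 0) → C = 2528
  (7, 12) → C = 872
The feasible region is unbounded (it extends along (0, 1), (1, 0)), but C strictly increases along every unbounded feasible direction, so there is no improving ray and the minimum is attained at a vertex.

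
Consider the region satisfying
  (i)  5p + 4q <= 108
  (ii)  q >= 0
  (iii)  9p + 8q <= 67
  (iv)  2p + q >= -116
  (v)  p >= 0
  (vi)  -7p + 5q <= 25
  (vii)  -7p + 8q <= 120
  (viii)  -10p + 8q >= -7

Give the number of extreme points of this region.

Of the 28 pairwise boundary intersections, those satisfying every inequality are:
  (0, 0)
  (7/10, 0)
  (135/101, 694/101)
  (74/19, 607/152)
  (0, 5)

5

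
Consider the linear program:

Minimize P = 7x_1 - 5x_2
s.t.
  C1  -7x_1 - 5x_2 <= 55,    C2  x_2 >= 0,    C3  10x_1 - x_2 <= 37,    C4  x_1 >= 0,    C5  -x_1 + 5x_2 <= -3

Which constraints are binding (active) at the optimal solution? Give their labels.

Feasible corners and P = 7x_1 - 5x_2:
  (37/10, 0) → P = 259/10
  (3, 0) → P = 21
  (26/7, 1/7) → P = 177/7

The minimum is at (3, 0). Substituting into each constraint, equality holds for C2 and C5; the remaining constraints have slack.

C2 and C5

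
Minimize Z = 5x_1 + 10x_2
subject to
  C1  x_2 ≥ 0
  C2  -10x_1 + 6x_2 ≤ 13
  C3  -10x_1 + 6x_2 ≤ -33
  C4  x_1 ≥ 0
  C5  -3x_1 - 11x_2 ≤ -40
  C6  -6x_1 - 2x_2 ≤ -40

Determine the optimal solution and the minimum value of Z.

Feasible corners and Z = 5x_1 + 10x_2:
  (40/3, 0) → Z = 200/3
  (153/28, 101/28) → Z = 1775/28
  (6, 2) → Z = 50
The feasible region is unbounded (it extends along (3, 5), (1, 0)), but Z strictly increases along every unbounded feasible direction, so there is no improving ray and the minimum is attained at a vertex.

x_1 = 6, x_2 = 2, minimum Z = 50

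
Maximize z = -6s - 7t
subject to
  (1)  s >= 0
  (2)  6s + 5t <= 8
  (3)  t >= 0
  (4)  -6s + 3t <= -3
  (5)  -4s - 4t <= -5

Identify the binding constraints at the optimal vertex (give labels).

(3) and (5)

Feasible corners and z = -6s - 7t:
  (4/3, 0) → z = -8
  (13/16, 5/8) → z = -37/4
  (5/4, 0) → z = -15/2
  (3/4, 1/2) → z = -8

The maximum is at (5/4, 0). Substituting into each constraint, equality holds for (3) and (5); the remaining constraints have slack.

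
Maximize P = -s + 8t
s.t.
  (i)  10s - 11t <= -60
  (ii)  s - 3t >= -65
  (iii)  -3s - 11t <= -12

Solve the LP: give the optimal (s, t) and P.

Vertices and P = -s + 8t:
  (535/19, 590/19) → P = 4185/19
  (-48/13, 300/143) → P = 2928/143
  (-679/20, 207/20) → P = 467/4

The binding constraints are 10s - 11t = -60 and s - 3t = -65.
Solving simultaneously gives s = 535/19, t = 590/19.

s = 535/19, t = 590/19, maximum P = 4185/19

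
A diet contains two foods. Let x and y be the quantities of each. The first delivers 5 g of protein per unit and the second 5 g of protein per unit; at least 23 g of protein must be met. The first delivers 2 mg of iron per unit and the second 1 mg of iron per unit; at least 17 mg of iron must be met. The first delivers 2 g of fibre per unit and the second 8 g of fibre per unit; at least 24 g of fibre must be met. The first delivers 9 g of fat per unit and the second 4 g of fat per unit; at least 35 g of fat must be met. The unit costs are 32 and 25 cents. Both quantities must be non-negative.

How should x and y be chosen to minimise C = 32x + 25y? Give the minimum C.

The feasible region is unbounded (it extends along (0, 1), (1, 0)), but C strictly increases along every unbounded feasible direction, so there is no improving ray and the minimum is attained at a vertex.

x = 8, y = 1, minimum C = 281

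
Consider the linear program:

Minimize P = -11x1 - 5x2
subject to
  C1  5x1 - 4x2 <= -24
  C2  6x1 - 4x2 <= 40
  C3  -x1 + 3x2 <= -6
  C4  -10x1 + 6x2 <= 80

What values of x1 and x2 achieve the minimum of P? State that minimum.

Vertices and P = -11x1 - 5x2:
  (-96/11, -54/11) → P = 1326/11
  (-88/5, -16) → P = 1368/5
  (-23/2, -35/6) → P = 467/3

At the optimal vertex, 5x1 - 4x2 = -24 and -x1 + 3x2 = -6.
Solving simultaneously gives x1 = -96/11, x2 = -54/11.

x1 = -96/11, x2 = -54/11, minimum P = 1326/11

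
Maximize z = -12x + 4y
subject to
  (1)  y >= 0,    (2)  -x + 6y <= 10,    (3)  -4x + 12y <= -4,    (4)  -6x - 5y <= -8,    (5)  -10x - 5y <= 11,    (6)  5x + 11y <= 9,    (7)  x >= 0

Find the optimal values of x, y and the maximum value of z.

x = 29/23, y = 2/23, maximum z = -340/23

Vertices and z = -12x + 4y:
  (4/3, 0) → z = -16
  (9/5, 0) → z = -108/5
  (29/23, 2/23) → z = -340/23
  (19/13, 2/13) → z = -220/13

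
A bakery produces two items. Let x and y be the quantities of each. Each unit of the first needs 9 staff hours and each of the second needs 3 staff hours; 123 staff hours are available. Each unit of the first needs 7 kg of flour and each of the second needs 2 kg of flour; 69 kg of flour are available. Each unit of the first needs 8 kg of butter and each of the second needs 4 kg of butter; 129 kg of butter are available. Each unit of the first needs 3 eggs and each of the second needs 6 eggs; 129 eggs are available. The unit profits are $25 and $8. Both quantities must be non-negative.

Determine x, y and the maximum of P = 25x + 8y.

Corner points and P = 25x + 8y:
  (0, 0) → P = 0
  (0, 43/2) → P = 172
  (69/7, 0) → P = 1725/7
  (13/3, 58/3) → P = 263

At the optimal vertex, 7x + 2y = 69 and 3x + 6y = 129.
Solving simultaneously gives x = 13/3, y = 58/3.

x = 13/3, y = 58/3, maximum P = 263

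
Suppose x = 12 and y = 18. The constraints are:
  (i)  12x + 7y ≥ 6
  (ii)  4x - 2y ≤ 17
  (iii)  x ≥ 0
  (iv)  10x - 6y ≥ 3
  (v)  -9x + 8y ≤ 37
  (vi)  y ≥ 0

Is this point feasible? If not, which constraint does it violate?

(i): 270 ≥ 6 ✓
(ii): 12 ≤ 17 ✓
(iii): 12 ≥ 0 ✓
(iv): 12 ≥ 3 ✓
(v): 36 ≤ 37 ✓
(vi): 18 ≥ 0 ✓

feasible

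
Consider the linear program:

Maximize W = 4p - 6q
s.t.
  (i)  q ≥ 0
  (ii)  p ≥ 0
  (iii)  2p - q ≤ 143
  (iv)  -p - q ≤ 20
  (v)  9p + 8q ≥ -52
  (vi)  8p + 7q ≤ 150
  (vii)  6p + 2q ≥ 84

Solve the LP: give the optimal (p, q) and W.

p = 75/4, q = 0, maximum W = 75

At the optimal vertex, q = 0 and 8p + 7q = 150.
Solving simultaneously gives p = 75/4, q = 0.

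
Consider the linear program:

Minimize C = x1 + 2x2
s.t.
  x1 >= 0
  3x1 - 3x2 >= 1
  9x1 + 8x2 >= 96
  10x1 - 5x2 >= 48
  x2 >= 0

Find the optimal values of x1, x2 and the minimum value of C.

x1 = 32/3, x2 = 0, minimum C = 32/3

Vertices and C = x1 + 2x2:
  (139/15, 134/15) → C = 407/15
  (864/125, 528/125) → C = 384/25
  (32/3, 0) → C = 32/3
The feasible region is unbounded (it extends along (1, 1), (1, 0)), but C strictly increases along every unbounded feasible direction, so there is no improving ray and the minimum is attained at a vertex.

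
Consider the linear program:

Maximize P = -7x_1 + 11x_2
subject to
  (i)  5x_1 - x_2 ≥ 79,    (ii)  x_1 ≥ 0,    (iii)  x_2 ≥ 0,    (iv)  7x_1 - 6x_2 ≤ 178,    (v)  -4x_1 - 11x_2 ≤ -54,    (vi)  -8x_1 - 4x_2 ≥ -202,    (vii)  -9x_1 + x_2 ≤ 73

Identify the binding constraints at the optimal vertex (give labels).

(i) and (vi)

Vertices and P = -7x_1 + 11x_2:
  (79/5, 0) → P = -553/5
  (37/2, 27/2) → P = 19
  (101/4, 0) → P = -707/4

The maximum is at (37/2, 27/2). Substituting into each constraint, equality holds for (i) and (vi); the remaining constraints have slack.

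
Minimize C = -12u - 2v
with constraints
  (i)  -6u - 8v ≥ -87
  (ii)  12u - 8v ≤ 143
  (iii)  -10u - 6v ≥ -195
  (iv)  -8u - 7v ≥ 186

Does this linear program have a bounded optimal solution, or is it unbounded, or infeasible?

bounded optimum

Feasible corners and C = -12u - 2v:
  (-2097/22, 906/11) → C = 10770/11
  (-487/148, -844/37) → C = 3149/37
The feasible region has finitely many vertices and no improving ray; the minimum is 3149/37 at (-487/148, -844/37).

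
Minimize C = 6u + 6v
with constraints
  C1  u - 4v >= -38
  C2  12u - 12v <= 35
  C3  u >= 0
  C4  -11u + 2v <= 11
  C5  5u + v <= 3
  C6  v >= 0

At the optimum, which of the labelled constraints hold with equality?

C3 and C6

Vertices and C = 6u + 6v:
  (0, 3) → C = 18
  (0, 0) → C = 0
  (3/5, 0) → C = 18/5

The minimum is at (0, 0). Substituting into each constraint, equality holds for C3 and C6; the remaining constraints have slack.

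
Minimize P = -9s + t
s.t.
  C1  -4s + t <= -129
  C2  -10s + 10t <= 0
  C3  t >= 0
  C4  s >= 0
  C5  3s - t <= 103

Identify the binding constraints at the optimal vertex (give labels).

C2 and C5

Extreme points and P = -9s + t:
  (43, 43) → P = -344
  (129/4, 0) → P = -1161/4
  (103/2, 103/2) → P = -412
  (103/3, 0) → P = -309

The minimum is at (103/2, 103/2). Substituting into each constraint, equality holds for C2 and C5; the remaining constraints have slack.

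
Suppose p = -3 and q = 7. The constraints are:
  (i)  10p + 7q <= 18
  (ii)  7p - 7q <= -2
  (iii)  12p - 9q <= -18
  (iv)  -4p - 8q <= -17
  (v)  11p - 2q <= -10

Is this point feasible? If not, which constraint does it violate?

Constraint (i): 10p + 7q = 19, which is not ≤ 18. All other constraints are satisfied.

not feasible — violates (i)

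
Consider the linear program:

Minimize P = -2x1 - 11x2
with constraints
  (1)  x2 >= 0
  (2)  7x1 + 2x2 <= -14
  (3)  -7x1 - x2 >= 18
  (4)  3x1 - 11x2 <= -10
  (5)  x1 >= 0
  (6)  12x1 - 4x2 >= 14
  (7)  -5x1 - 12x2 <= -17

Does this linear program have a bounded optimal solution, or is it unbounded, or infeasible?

The boundaries 12x1 - 4x2 = 14 and -5x1 - 12x2 = -17 meet at (59/41, 67/82), but that point violates 7x1 + 2x2 ≤ -14. Every candidate vertex is excluded by some other constraint, so the feasible region is empty.

infeasible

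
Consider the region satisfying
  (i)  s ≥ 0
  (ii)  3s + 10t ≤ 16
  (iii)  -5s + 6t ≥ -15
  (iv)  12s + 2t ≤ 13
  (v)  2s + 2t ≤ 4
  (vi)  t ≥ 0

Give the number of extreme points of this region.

5

Pairwise boundary intersections that survive every other constraint:
  (0, 8/5)
  (0, 0)
  (4/7, 10/7)
  (9/10, 11/10)
  (13/12, 0)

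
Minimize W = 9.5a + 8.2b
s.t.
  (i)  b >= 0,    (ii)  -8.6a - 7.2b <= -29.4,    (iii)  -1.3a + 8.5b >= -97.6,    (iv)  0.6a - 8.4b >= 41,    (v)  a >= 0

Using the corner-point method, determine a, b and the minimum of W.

a = 205/3, b = 0, minimum W = 3895/6

Vertices and W = 9.5a + 8.2b:
  (976/13, 0) → W = 9272/13
  (205/3, 0) → W = 3895/6
  (23567/291, 263/291) → W = 753477/970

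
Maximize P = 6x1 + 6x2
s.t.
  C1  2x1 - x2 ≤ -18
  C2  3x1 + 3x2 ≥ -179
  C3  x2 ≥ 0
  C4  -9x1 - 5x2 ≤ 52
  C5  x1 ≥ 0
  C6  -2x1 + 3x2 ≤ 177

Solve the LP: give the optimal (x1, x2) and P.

x1 = 123/4, x2 = 159/2, maximum P = 1323/2

Extreme points and P = 6x1 + 6x2:
  (0, 18) → P = 108
  (123/4, 159/2) → P = 1323/2
  (0, 59) → P = 354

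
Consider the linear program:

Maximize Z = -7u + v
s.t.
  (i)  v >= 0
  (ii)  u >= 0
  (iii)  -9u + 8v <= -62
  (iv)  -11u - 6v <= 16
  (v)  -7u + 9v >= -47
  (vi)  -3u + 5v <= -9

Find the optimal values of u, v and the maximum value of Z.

The optimum lies where -9u + 8v = -62 and -7u + 9v = -47.
Solving simultaneously gives u = 182/25, v = 11/25.

u = 182/25, v = 11/25, maximum Z = -1263/25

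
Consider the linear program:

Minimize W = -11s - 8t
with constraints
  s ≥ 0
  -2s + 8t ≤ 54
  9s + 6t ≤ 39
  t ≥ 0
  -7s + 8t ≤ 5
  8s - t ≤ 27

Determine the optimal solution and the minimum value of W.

s = 47/19, t = 53/19, minimum W = -941/19

Feasible corners and W = -11s - 8t:
  (0, 0) → W = 0
  (0, 5/8) → W = -5
  (47/19, 53/19) → W = -941/19
  (67/19, 23/19) → W = -921/19
  (27/8, 0) → W = -297/8

The optimum lies where 9s + 6t = 39 and -7s + 8t = 5.
Solving simultaneously gives s = 47/19, t = 53/19.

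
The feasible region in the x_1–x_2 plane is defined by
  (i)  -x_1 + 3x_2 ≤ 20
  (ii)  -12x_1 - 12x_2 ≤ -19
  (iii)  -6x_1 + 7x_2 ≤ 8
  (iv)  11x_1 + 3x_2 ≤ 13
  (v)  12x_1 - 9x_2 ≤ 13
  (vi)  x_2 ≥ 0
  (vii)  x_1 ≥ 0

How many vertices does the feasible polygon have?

3

Of the 21 pairwise boundary intersections, those satisfying every inequality are:
  (37/156, 35/26)
  (33/32, 53/96)
  (67/95, 166/95)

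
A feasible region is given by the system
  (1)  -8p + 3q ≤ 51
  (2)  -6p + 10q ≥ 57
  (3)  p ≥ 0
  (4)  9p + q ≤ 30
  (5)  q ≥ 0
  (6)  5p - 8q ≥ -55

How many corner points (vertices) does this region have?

4

Intersecting each pair of boundary lines and keeping only the points that satisfy every inequality leaves:
  (0, 57/10)
  (81/32, 231/32)
  (0, 55/8)
  (185/77, 645/77)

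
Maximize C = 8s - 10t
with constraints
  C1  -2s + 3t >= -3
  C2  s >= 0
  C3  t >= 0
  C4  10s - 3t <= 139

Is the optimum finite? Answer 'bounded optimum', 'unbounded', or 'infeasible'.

Vertices and C = 8s - 10t:
  (3/2, 0) → C = 12
  (17, 31/3) → C = 98/3
  (0, 0) → C = 0
The feasible region has finitely many vertices and no improving ray; the maximum is 98/3 at (17, 31/3).

bounded optimum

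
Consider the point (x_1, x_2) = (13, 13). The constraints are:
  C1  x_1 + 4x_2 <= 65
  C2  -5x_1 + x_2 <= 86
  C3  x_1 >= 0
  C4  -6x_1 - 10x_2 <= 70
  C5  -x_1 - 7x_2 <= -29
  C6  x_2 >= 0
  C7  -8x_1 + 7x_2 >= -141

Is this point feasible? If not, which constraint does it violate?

feasible

C1: 65 ≤ 65 ✓
C2: -52 ≤ 86 ✓
C3: 13 ≥ 0 ✓
C4: -208 ≤ 70 ✓
C5: -104 ≤ -29 ✓
C6: 13 ≥ 0 ✓
C7: -13 ≥ -141 ✓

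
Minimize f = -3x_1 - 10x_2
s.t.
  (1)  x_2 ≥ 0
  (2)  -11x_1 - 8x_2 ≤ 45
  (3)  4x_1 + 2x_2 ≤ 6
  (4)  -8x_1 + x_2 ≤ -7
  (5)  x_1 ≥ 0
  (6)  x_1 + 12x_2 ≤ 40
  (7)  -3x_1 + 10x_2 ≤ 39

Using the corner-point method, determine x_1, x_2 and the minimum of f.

x_1 = 1, x_2 = 1, minimum f = -13

Feasible corners and f = -3x_1 - 10x_2:
  (3/2, 0) → f = -9/2
  (7/8, 0) → f = -21/8
  (1, 1) → f = -13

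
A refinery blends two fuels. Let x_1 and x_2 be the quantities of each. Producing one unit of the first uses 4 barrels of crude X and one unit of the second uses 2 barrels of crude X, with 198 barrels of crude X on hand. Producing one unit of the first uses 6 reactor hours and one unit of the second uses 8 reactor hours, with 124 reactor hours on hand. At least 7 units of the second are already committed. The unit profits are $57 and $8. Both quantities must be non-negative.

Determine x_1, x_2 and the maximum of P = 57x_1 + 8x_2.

x_1 = 34/3, x_2 = 7, maximum P = 702

Vertices and P = 57x_1 + 8x_2:
  (0, 31/2) → P = 124
  (0, 7) → P = 56
  (34/3, 7) → P = 702

At the optimal vertex, 6x_1 + 8x_2 = 124 and x_2 = 7.
Solving simultaneously gives x_1 = 34/3, x_2 = 7.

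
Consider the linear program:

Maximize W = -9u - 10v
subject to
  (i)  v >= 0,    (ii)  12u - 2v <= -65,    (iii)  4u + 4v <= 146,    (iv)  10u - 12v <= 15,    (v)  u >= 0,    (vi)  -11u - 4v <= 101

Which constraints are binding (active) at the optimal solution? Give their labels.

(ii) and (v)

Corner points and W = -9u - 10v:
  (4/7, 503/14) → W = -2551/7
  (0, 65/2) → W = -325
  (0, 73/2) → W = -365

The maximum is at (0, 65/2). Substituting into each constraint, equality holds for (ii) and (v); the remaining constraints have slack.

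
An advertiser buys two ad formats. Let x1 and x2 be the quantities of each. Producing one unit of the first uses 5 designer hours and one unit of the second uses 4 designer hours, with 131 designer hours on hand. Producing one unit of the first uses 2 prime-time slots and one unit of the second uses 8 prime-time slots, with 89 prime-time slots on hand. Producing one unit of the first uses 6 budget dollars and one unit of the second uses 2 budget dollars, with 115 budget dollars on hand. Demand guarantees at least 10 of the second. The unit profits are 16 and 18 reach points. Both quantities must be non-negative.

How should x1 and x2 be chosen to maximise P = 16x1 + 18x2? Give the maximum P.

Vertices and P = 16x1 + 18x2:
  (0, 89/8) → P = 801/4
  (0, 10) → P = 180
  (9/2, 10) → P = 252

x1 = 9/2, x2 = 10, maximum P = 252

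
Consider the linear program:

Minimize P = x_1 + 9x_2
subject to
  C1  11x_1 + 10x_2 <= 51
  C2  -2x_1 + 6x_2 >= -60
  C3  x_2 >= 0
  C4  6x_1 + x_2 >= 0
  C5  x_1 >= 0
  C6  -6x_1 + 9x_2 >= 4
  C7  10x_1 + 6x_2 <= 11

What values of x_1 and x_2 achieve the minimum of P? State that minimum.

Extreme points and P = x_1 + 9x_2:
  (0, 4/9) → P = 4
  (0, 11/6) → P = 33/2
  (25/42, 53/63) → P = 49/6

x_1 = 0, x_2 = 4/9, minimum P = 4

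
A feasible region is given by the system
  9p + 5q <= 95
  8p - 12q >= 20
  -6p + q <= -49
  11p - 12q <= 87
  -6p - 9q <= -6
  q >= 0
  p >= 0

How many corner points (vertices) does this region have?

Of the 21 pairwise boundary intersections, those satisfying every inequality are:
  (340/39, 43/13)
  (1575/163, 262/163)
  (501/61, 17/61)

3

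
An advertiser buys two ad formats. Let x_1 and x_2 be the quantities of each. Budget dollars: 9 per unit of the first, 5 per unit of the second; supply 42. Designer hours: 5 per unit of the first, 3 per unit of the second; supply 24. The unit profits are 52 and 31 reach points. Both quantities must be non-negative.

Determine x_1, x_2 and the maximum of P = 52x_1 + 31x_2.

x_1 = 3, x_2 = 3, maximum P = 249

Corner points and P = 52x_1 + 31x_2:
  (0, 0) → P = 0
  (0, 8) → P = 248
  (14/3, 0) → P = 728/3
  (3, 3) → P = 249

At the optimal vertex, 9x_1 + 5x_2 = 42 and 5x_1 + 3x_2 = 24.
Solving simultaneously gives x_1 = 3, x_2 = 3.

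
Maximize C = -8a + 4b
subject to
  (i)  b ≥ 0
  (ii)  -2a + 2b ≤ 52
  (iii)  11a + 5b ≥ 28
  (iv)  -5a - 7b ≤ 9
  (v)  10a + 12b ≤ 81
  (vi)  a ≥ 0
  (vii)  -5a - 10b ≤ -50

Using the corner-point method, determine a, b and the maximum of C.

Vertices and C = -8a + 4b:
  (0, 28/5) → C = 112/5
  (6/17, 82/17) → C = 280/17
  (0, 27/4) → C = 27
  (21/4, 19/8) → C = -65/2

a = 0, b = 27/4, maximum C = 27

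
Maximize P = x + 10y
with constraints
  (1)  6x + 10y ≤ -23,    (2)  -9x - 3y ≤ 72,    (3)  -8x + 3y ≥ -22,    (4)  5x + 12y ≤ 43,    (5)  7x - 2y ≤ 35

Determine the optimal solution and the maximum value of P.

x = -217/24, y = 25/8, maximum P = 533/24

Corner points and P = x + 10y:
  (-217/24, 25/8) → P = 533/24
  (151/98, -158/49) → P = -3009/98
  (-50/17, -258/17) → P = -2630/17

The binding constraints are 6x + 10y = -23 and -9x - 3y = 72.
Solving simultaneously gives x = -217/24, y = 25/8.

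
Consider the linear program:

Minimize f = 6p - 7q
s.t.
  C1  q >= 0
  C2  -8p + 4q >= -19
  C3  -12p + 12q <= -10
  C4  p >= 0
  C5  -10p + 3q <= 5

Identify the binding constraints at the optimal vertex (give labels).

Feasible corners and f = 6p - 7q:
  (19/8, 0) → f = 57/4
  (5/6, 0) → f = 5
  (47/12, 37/12) → f = 23/12

The minimum is at (47/12, 37/12). Substituting into each constraint, equality holds for C2 and C3; the remaining constraints have slack.

C2 and C3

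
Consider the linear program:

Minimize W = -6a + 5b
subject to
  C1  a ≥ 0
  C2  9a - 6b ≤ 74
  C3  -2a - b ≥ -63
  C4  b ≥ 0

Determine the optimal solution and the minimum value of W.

a = 74/9, b = 0, minimum W = -148/3

Extreme points and W = -6a + 5b:
  (0, 63) → W = 315
  (0, 0) → W = 0
  (452/21, 419/21) → W = -617/21
  (74/9, 0) → W = -148/3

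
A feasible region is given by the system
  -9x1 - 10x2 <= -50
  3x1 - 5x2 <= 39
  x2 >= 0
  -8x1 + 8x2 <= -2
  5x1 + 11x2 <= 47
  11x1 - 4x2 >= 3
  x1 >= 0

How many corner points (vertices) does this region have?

The feasible vertices (each the meet of two boundaries and inside every other half-plane) are:
  (50/9, 0)
  (105/38, 191/76)
  (47/5, 0)
  (199/64, 183/64)

4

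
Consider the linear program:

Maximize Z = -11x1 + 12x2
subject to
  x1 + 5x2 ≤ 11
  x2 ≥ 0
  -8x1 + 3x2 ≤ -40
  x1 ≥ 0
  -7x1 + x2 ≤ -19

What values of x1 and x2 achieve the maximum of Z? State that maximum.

x1 = 233/43, x2 = 48/43, maximum Z = -1987/43

Extreme points and Z = -11x1 + 12x2:
  (11, 0) → Z = -121
  (233/43, 48/43) → Z = -1987/43
  (5, 0) → Z = -55

At the optimal vertex, x1 + 5x2 = 11 and -8x1 + 3x2 = -40.
Solving simultaneously gives x1 = 233/43, x2 = 48/43.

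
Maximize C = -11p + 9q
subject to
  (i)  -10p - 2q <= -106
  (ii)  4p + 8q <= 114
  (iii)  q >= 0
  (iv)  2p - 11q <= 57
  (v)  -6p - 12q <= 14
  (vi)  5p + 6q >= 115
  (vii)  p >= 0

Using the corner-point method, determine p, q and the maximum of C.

p = 59/4, q = 55/8, maximum C = -803/8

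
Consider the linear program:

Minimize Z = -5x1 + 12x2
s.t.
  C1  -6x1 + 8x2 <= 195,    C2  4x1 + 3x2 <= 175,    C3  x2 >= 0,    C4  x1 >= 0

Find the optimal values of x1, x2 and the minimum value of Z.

Extreme points and Z = -5x1 + 12x2:
  (163/10, 183/5) → Z = 3577/10
  (0, 195/8) → Z = 585/2
  (175/4, 0) → Z = -875/4
  (0, 0) → Z = 0

At the optimal vertex, 4x1 + 3x2 = 175 and x2 = 0.
Solving simultaneously gives x1 = 175/4, x2 = 0.

x1 = 175/4, x2 = 0, minimum Z = -875/4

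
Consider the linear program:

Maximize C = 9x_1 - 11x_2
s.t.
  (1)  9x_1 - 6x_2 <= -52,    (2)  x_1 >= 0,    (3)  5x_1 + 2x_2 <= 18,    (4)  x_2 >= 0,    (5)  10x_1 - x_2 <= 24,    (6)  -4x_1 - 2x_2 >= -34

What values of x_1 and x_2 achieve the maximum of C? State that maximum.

Corner points and C = 9x_1 - 11x_2:
  (0, 26/3) → C = -286/3
  (1/12, 211/24) → C = -2303/24
  (0, 9) → C = -99

The optimum lies where 9x_1 - 6x_2 = -52 and x_1 = 0.
Solving simultaneously gives x_1 = 0, x_2 = 26/3.

x_1 = 0, x_2 = 26/3, maximum C = -286/3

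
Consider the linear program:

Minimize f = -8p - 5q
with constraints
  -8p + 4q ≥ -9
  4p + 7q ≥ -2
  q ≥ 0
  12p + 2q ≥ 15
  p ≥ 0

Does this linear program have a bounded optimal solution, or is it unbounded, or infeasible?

From the feasible point (39/32, 3/16), moving in the direction (0, 1) keeps every constraint satisfied while f decreases without bound.

unbounded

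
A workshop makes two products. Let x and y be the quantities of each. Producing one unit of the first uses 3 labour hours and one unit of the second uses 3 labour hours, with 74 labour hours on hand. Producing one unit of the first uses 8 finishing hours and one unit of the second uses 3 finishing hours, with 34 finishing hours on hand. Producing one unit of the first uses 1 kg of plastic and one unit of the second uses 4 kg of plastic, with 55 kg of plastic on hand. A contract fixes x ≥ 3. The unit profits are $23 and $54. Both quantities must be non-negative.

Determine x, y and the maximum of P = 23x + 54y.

The binding constraints are 8x + 3y = 34 and x = 3.
Solving simultaneously gives x = 3, y = 10/3.

x = 3, y = 10/3, maximum P = 249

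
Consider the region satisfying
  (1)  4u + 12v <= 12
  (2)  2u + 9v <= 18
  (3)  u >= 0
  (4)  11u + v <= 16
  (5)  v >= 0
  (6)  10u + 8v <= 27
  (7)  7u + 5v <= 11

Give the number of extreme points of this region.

5

Intersecting each pair of boundary lines and keeping only the points that satisfy every inequality leaves:
  (0, 1)
  (9/8, 5/8)
  (0, 0)
  (16/11, 0)
  (23/16, 3/16)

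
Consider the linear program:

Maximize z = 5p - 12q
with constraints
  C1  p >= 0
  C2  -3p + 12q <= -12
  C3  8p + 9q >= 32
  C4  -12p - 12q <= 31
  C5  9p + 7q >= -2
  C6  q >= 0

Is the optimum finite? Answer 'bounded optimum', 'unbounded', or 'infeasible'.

From the feasible point (4, 0), moving in the direction (12, 3) keeps every constraint satisfied while z increases without bound.

unbounded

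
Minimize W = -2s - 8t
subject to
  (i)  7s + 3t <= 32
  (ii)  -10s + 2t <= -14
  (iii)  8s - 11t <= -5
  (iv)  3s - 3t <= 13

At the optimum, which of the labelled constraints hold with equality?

Vertices and W = -2s - 8t:
  (53/22, 111/22) → W = -497/11
  (337/101, 291/101) → W = -3002/101
  (82/47, 81/47) → W = -812/47

The minimum is at (53/22, 111/22). Substituting into each constraint, equality holds for (i) and (ii); the remaining constraints have slack.

(i) and (ii)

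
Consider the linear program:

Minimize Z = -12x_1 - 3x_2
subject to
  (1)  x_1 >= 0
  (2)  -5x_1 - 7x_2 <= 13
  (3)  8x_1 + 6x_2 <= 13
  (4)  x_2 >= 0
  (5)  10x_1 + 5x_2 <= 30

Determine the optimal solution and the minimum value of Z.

Vertices and Z = -12x_1 - 3x_2:
  (0, 13/6) → Z = -13/2
  (0, 0) → Z = 0
  (13/8, 0) → Z = -39/2

The optimum lies where 8x_1 + 6x_2 = 13 and x_2 = 0.
Solving simultaneously gives x_1 = 13/8, x_2 = 0.

x_1 = 13/8, x_2 = 0, minimum Z = -39/2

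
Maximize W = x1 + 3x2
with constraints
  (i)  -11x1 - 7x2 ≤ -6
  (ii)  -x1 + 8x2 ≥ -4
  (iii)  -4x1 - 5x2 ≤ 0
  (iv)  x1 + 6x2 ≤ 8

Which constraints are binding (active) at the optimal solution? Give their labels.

(ii) and (iv)

Extreme points and W = x1 + 3x2:
  (4/5, -2/5) → W = -2/5
  (-20/59, 82/59) → W = 226/59
  (44/7, 2/7) → W = 50/7

The maximum is at (44/7, 2/7). Substituting into each constraint, equality holds for (ii) and (iv); the remaining constraints have slack.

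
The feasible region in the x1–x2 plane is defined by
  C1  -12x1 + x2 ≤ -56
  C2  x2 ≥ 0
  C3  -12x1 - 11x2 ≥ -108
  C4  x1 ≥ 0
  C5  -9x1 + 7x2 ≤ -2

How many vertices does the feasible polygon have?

The feasible vertices (each the meet of two boundaries and inside every other half-plane) are:
  (14/3, 0)
  (181/36, 13/3)
  (9, 0)

3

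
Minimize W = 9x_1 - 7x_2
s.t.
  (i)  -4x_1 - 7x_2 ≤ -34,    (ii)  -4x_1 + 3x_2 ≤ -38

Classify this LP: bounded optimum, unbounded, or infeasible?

From the feasible point (46/5, -2/5), moving in the direction (3, 4) keeps every constraint satisfied while W decreases without bound.

unbounded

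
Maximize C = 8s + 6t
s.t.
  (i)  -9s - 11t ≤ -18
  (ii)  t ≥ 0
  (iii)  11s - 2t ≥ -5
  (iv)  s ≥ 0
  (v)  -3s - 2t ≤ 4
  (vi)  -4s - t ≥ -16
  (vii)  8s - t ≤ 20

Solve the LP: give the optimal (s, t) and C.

s = 27/19, t = 196/19, maximum C = 1392/19

Feasible corners and C = 8s + 6t:
  (2, 0) → C = 16
  (0, 18/11) → C = 108/11
  (5/2, 0) → C = 20
  (0, 5/2) → C = 15
  (27/19, 196/19) → C = 1392/19
  (3, 4) → C = 48

At the optimal vertex, 11s - 2t = -5 and -4s - t = -16.
Solving simultaneously gives s = 27/19, t = 196/19.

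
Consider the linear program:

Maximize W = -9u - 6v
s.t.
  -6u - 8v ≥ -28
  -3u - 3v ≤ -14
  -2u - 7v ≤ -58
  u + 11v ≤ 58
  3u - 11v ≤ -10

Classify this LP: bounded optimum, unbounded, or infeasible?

infeasible

The boundaries u + 11v = 58 and 3u - 11v = -10 meet at (12, 46/11), but that point violates -6u - 8v ≥ -28. Every candidate vertex is excluded by some other constraint, so the feasible region is empty.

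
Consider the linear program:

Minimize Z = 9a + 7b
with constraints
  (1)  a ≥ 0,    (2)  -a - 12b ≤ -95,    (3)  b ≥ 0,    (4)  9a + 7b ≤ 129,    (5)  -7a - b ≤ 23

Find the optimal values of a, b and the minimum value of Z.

a = 0, b = 95/12, minimum Z = 665/12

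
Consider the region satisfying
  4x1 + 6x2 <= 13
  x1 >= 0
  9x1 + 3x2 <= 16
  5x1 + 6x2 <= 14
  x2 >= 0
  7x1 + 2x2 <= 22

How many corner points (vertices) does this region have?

5

Of the 15 pairwise boundary intersections, those satisfying every inequality are:
  (0, 13/6)
  (1, 3/2)
  (0, 0)
  (18/13, 46/39)
  (16/9, 0)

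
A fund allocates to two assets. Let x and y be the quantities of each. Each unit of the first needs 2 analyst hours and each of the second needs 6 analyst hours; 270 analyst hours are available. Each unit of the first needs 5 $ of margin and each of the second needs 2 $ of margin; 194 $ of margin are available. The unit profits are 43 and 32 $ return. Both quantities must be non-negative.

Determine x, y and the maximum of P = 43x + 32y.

x = 24, y = 37, maximum P = 2216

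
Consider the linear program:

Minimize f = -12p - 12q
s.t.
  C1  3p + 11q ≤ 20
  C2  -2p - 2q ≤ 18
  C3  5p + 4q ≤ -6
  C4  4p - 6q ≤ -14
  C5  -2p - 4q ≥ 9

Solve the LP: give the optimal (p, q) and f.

p = -55/14, q = -2/7, minimum f = 354/7

Corner points and f = -12p - 12q:
  (-34/5, -11/5) → f = 108
  (-27/2, 9/2) → f = 108
  (-55/14, -2/7) → f = 354/7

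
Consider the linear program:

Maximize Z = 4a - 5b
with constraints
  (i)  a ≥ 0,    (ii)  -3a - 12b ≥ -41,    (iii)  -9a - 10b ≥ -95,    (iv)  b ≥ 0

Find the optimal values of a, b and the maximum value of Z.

Feasible corners and Z = 4a - 5b:
  (0, 41/12) → Z = -205/12
  (0, 0) → Z = 0
  (365/39, 14/13) → Z = 1250/39
  (95/9, 0) → Z = 380/9

a = 95/9, b = 0, maximum Z = 380/9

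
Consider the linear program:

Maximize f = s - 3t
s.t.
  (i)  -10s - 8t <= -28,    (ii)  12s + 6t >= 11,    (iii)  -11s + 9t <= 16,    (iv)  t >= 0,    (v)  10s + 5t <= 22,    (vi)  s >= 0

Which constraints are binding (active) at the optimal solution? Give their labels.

(i) and (v)

Feasible corners and f = s - 3t:
  (62/89, 234/89) → f = -640/89
  (6/5, 2) → f = -24/5
  (118/145, 402/145) → f = -1088/145

The maximum is at (6/5, 2). Substituting into each constraint, equality holds for (i) and (v); the remaining constraints have slack.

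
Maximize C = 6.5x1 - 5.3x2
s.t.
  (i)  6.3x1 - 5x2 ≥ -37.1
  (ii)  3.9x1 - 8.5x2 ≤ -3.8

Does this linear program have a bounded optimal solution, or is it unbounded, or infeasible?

From the feasible point (-5927/681, -805/227), moving in the direction (8.5, 3.9) keeps every constraint satisfied while C increases without bound.

unbounded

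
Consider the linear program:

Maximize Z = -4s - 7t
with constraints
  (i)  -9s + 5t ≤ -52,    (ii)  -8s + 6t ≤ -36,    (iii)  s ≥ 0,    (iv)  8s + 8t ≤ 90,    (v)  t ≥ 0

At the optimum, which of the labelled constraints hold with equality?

(i) and (v)

Corner points and Z = -4s - 7t:
  (433/56, 197/56) → Z = -3111/56
  (52/9, 0) → Z = -208/9
  (45/4, 0) → Z = -45

The maximum is at (52/9, 0). Substituting into each constraint, equality holds for (i) and (v); the remaining constraints have slack.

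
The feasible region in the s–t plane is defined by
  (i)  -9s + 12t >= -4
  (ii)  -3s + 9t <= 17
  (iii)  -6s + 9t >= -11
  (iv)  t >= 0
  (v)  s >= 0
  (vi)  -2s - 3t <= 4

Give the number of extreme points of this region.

The feasible vertices (each the meet of two boundaries and inside every other half-plane) are:
  (16/3, 11/3)
  (4/9, 0)
  (0, 17/9)
  (0, 0)

4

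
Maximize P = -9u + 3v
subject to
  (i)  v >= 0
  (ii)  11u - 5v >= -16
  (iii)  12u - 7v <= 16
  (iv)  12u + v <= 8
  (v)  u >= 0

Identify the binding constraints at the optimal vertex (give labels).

Feasible corners and P = -9u + 3v:
  (2/3, 0) → P = -6
  (0, 0) → P = 0
  (24/71, 280/71) → P = 624/71
  (0, 16/5) → P = 48/5

The maximum is at (0, 16/5). Substituting into each constraint, equality holds for (ii) and (v); the remaining constraints have slack.

(ii) and (v)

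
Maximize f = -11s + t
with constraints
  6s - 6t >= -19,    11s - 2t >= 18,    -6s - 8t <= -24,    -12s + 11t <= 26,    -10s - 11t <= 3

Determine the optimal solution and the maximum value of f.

s = 48/25, t = 39/25, maximum f = -489/25

Feasible corners and f = -11s + t:
  (53/6, 12) → f = -511/6
  (48/25, 39/25) → f = -489/25
  (250/97, 502/97) → f = -2248/97
The feasible region is unbounded (it extends along (4, -3), (1, 1)), but f strictly decreases along every unbounded feasible direction, so there is no improving ray and the maximum is attained at a vertex.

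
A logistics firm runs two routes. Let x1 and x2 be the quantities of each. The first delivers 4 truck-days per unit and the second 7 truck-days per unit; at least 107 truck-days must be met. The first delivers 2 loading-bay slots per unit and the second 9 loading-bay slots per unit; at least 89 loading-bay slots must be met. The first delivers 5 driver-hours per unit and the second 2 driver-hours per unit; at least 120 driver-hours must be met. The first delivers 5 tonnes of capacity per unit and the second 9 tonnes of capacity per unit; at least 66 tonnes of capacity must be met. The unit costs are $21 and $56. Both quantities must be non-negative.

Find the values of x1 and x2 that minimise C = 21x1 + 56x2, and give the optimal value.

The feasible region is unbounded (it extends along (0, 1), (1, 0)), but C strictly increases along every unbounded feasible direction, so there is no improving ray and the minimum is attained at a vertex.

x1 = 22, x2 = 5, minimum C = 742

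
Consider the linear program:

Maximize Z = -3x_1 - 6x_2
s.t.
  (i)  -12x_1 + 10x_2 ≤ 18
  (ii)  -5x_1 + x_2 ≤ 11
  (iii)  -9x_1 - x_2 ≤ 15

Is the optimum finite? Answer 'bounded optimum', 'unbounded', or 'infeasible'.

From the feasible point (-28/17, -3/17), moving in the direction (1, -9) keeps every constraint satisfied while Z increases without bound.

unbounded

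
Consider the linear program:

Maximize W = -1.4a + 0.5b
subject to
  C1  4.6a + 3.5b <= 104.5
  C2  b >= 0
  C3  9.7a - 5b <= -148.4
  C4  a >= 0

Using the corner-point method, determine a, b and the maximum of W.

Vertices and W = -1.4a + 0.5b:
  (62/1139, 169629/5695) → W = 168761/11390
  (0, 209/7) → W = 209/14
  (0, 742/25) → W = 371/25

The binding constraints are 4.6a + 3.5b = 104.5 and a = 0.
Solving simultaneously gives a = 0, b = 209/7.

a = 0, b = 209/7, maximum W = 209/14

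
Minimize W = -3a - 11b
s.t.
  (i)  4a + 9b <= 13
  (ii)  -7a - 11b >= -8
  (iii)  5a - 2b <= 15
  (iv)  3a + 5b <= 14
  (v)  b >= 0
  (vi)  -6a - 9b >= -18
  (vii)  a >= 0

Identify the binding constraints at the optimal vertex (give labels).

Extreme points and W = -3a - 11b:
  (8/7, 0) → W = -24/7
  (0, 8/11) → W = -8
  (0, 0) → W = 0

The minimum is at (0, 8/11). Substituting into each constraint, equality holds for (ii) and (vii); the remaining constraints have slack.

(ii) and (vii)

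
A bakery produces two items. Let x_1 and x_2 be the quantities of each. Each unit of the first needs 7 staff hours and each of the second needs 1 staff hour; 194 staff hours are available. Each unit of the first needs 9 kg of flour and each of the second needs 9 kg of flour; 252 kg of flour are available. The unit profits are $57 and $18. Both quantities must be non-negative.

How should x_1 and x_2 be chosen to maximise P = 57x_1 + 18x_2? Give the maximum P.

x_1 = 83/3, x_2 = 1/3, maximum P = 1583

Vertices and P = 57x_1 + 18x_2:
  (0, 0) → P = 0
  (0, 28) → P = 504
  (194/7, 0) → P = 11058/7
  (83/3, 1/3) → P = 1583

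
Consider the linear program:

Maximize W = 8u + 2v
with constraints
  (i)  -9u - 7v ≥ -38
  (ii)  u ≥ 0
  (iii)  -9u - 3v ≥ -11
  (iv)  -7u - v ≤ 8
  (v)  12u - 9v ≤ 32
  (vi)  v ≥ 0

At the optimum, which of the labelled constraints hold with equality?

(iii) and (vi)

Feasible corners and W = 8u + 2v:
  (0, 11/3) → W = 22/3
  (0, 0) → W = 0
  (11/9, 0) → W = 88/9

The maximum is at (11/9, 0). Substituting into each constraint, equality holds for (iii) and (vi); the remaining constraints have slack.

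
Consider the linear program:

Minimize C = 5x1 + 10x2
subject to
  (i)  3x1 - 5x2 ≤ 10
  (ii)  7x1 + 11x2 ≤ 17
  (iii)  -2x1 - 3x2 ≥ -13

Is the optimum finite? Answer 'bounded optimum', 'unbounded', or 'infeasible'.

unbounded

From the feasible point (195/68, -19/68), moving in the direction (-5, -3) keeps every constraint satisfied while C decreases without bound.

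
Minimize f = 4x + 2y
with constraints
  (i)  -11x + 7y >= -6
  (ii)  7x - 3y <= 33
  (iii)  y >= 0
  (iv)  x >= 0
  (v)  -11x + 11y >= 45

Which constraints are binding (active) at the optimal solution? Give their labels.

(iv) and (v)

Vertices and f = 4x + 2y:
  (213/16, 321/16) → f = 747/8
  (381/44, 51/4) → f = 1323/22
  (0, 45/11) → f = 90/11
The feasible region is unbounded (it extends along (0, 1), (3, 7)), but f strictly increases along every unbounded feasible direction, so there is no improving ray and the minimum is attained at a vertex.

The minimum is at (0, 45/11). Substituting into each constraint, equality holds for (iv) and (v); the remaining constraints have slack.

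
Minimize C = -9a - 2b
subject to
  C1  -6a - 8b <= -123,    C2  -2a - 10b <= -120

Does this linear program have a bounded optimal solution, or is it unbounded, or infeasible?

unbounded

From the feasible point (135/22, 237/22), moving in the direction (10, -2) keeps every constraint satisfied while C decreases without bound.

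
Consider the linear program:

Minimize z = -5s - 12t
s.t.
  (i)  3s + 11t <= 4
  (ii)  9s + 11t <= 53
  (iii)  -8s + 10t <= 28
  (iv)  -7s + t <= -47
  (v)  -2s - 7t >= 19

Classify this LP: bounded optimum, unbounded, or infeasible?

bounded optimum

Feasible corners and z = -5s - 12t:
  (580/41, -277/41) → z = 424/41
  (310/51, -227/51) → z = 1174/51
The feasible region has finitely many vertices and no improving ray; the minimum is 424/41 at (580/41, -277/41).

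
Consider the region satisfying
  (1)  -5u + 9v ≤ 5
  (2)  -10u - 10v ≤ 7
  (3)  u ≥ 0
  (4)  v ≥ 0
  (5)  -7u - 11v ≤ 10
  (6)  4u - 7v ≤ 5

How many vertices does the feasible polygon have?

Intersecting each pair of boundary lines and keeping only the points that satisfy every inequality leaves:
  (0, 5/9)
  (80, 45)
  (0, 0)
  (5/4, 0)

4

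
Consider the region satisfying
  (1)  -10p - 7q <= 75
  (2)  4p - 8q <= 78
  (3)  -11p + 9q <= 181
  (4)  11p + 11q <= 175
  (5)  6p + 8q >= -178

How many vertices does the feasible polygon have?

4

Of the 10 pairwise boundary intersections, those satisfying every inequality are:
  (-1/2, -10)
  (-1942/167, 985/167)
  (1129/66, -79/66)
  (-104/55, 89/5)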